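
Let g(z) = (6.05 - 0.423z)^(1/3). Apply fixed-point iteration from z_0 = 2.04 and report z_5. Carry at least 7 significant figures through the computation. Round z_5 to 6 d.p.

1.744822

z_1 = g(2.040000) = 1.731042
z_2 = g(1.731042) = 1.745460
z_3 = g(1.745460) = 1.744792
z_4 = g(1.744792) = 1.744823
z_5 = g(1.744823) = 1.744822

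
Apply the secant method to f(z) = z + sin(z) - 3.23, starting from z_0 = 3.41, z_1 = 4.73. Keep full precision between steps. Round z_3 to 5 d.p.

f(z_0) = -0.085196, f(z_1) = 0.500155
z_2 = 4.730000 - (0.500155)·(4.730000 - 3.410000)/(0.500155 - (-0.085196)) = 3.602122; f(z_2) = -0.072300
z_3 = 3.602122 - (-0.072300)·(3.602122 - 4.730000)/(-0.072300 - (0.500155)) = 3.744572; f(z_3) = -0.052527

3.74457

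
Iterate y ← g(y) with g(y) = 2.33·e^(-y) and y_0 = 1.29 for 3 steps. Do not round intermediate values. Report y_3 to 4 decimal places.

y_1 = g(1.290000) = 0.641381
y_2 = g(0.641381) = 1.226896
y_3 = g(1.226896) = 0.683159

0.6832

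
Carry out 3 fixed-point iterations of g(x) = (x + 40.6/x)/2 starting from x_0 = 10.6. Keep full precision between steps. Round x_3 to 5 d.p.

x_1 = g(10.600000) = 7.215094
x_2 = g(7.215094) = 6.421093
x_3 = g(6.421093) = 6.372002

6.37200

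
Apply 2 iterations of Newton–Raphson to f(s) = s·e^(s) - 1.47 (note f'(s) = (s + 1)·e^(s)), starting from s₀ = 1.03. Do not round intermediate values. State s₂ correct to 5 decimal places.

Newton update: s ← s − f(s)/f'(s).
s_0 = 1.030000: f = 1.415098, f' = 5.686164 → s_1 = 1.030000 - (1.415098)/(5.686164) = 0.781133
s_1 = 0.781133: f = 0.235952, f' = 3.889898 → s_2 = 0.781133 - (0.235952)/(3.889898) = 0.720475

0.72048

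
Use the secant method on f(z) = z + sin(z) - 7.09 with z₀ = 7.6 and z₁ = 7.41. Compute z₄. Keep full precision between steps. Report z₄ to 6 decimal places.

6.692616

f(z_0) = 1.477920, f(z_1) = 1.223049
z_2 = 7.410000 - (1.223049)·(7.410000 - 7.600000)/(1.223049 - (1.477920)) = 6.498248; f(z_2) = -0.378343
z_3 = 6.498248 - (-0.378343)·(6.498248 - 7.410000)/(-0.378343 - (1.223049)) = 6.713658; f(z_3) = 0.040958
z_4 = 6.713658 - (0.040958)·(6.713658 - 6.498248)/(0.040958 - (-0.378343)) = 6.692616; f(z_4) = 0.000704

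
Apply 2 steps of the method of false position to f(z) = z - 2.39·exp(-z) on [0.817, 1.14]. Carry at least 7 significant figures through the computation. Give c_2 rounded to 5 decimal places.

f(0.817000) = -0.238794, f(1.140000) = 0.375633
step 1: c = 0.942533, f(c) = 0.011293 > 0 → new bracket [0.817000, 0.942533]
step 2: c = 0.936864, f(c) = 0.000331 > 0 → new bracket [0.817000, 0.936864]

0.93686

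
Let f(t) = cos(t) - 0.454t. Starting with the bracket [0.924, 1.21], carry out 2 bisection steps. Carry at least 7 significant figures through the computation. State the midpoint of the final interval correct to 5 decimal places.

1.03125

f(0.924000) = 0.183137, f(1.210000) = -0.196321 (opposite signs)
step 1: m = 1.067000, f(m) = -0.001664 < 0 → root in [0.924000, 1.067000]
step 2: m = 0.995500, f(m) = 0.092126 > 0 → root in [0.995500, 1.067000]
Midpoint of [0.995500, 1.067000] = 1.031250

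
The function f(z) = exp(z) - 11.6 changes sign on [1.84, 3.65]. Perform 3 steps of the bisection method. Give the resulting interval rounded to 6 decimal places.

[2.292500, 2.518750]

f(1.840000) = -5.303462, f(3.650000) = 26.874666 (opposite signs)
step 1: m = 2.745000, f(m) = 3.964614 > 0 → root in [1.840000, 2.745000]
step 2: m = 2.292500, f(m) = -1.700344 < 0 → root in [2.292500, 2.745000]
step 3: m = 2.518750, f(m) = 0.813071 > 0 → root in [2.292500, 2.518750]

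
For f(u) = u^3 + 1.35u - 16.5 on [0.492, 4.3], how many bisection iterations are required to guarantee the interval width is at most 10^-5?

Initial width b − a = 4.3 − 0.492 = 3.808000.
After n steps the width is (b−a)/2^n; need (b−a)/2^n ≤ 10^-5.
So n ≥ log₂(3.808000/10^-5) = log₂(380800.0000) ≈ 18.5387.
Hence n = 19.

19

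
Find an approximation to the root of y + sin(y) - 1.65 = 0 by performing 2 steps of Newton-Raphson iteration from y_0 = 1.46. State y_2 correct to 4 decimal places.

0.8754

f'(y) = 1 + cos(y)
y_0 = 1.460000: f = 0.803868, f' = 1.110570 → y_1 = 1.460000 - (0.803868)/(1.110570) = 0.736166
y_1 = 0.736166: f = -0.242383, f' = 1.741048 → y_2 = 0.736166 - (-0.242383)/(1.741048) = 0.875382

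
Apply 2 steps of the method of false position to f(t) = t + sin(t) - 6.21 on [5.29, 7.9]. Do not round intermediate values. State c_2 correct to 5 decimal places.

f(5.290000) = -1.757769, f(7.900000) = 2.688941
step 1: c = 6.321724, f(c) = 0.150253 > 0 → new bracket [5.290000, 6.321724]
step 2: c = 6.240478, f(c) = -0.012217 < 0 → new bracket [6.240478, 6.321724]

6.24048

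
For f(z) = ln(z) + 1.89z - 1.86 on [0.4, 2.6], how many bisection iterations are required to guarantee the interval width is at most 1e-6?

Initial width b − a = 2.6 − 0.4 = 2.200000.
After n steps the width is (b−a)/2^n; need (b−a)/2^n ≤ 1e-6.
So n ≥ log₂(2.200000/1e-6) = log₂(2200000.0000) ≈ 21.0691.
Hence n = 22.

22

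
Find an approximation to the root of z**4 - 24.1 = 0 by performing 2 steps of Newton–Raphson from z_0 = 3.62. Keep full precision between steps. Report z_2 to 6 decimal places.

2.393977

f'(z) = 4z**3
z_0 = 3.620000: f = 147.625299, f' = 189.751712 → z_1 = 3.620000 - (147.625299)/(189.751712) = 2.842008
z_1 = 2.842008: f = 41.138089, f' = 91.819710 → z_2 = 2.842008 - (41.138089)/(91.819710) = 2.393977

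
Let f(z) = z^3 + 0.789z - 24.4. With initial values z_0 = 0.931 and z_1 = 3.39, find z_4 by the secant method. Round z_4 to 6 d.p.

2.827081

f(z_0) = -22.858487, f(z_1) = 17.232929
z_2 = 3.390000 - (17.232929)·(3.390000 - 0.931000)/(17.232929 - (-22.858487)) = 2.333021; f(z_2) = -9.860638
z_3 = 2.333021 - (-9.860638)·(2.333021 - 3.390000)/(-9.860638 - (17.232929)) = 2.717706; f(z_3) = -2.182952
z_4 = 2.717706 - (-2.182952)·(2.717706 - 2.333021)/(-2.182952 - (-9.860638)) = 2.827081; f(z_4) = 0.425700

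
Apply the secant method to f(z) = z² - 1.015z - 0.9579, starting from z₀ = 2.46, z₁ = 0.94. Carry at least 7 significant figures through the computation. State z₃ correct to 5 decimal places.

f(z_0) = 2.596800, f(z_1) = -1.028400
z_2 = 0.940000 - (-1.028400)·(0.940000 - 2.460000)/(-1.028400 - (2.596800)) = 1.371195; f(z_2) = -0.469487
z_3 = 1.371195 - (-0.469487)·(1.371195 - 0.940000)/(-0.469487 - (-1.028400)) = 1.733399; f(z_3) = 0.287373

1.73340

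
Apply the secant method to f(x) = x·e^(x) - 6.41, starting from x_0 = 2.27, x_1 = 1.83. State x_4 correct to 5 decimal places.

1.47487

f(x_0) = 15.562240, f(x_1) = 4.998013
x_2 = 1.830000 - (4.998013)·(1.830000 - 2.270000)/(4.998013 - (15.562240)) = 1.621833; f(x_2) = 1.800302
x_3 = 1.621833 - (1.800302)·(1.621833 - 1.830000)/(1.800302 - (4.998013)) = 1.504635; f(x_3) = 0.364637
x_4 = 1.504635 - (0.364637)·(1.504635 - 1.621833)/(0.364637 - (1.800302)) = 1.474869; f(x_4) = 0.035859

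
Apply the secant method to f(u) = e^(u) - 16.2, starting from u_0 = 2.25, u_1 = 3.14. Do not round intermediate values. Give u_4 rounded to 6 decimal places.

2.785811

Secant update: u_(k+1) = u_k − f(u_k)·(u_k − u_(k-1))/(f(u_k) − f(u_(k-1))).
f(u_0) = -6.712264, f(u_1) = 6.903867
u_2 = 3.140000 - (6.903867)·(3.140000 - 2.250000)/(6.903867 - (-6.712264)) = 2.688738; f(u_2) = -1.486903
u_3 = 2.688738 - (-1.486903)·(2.688738 - 3.140000)/(-1.486903 - (6.903867)) = 2.768705; f(u_3) = -0.262022
u_4 = 2.768705 - (-0.262022)·(2.768705 - 2.688738)/(-0.262022 - (-1.486903)) = 2.785811; f(u_4) = 0.012961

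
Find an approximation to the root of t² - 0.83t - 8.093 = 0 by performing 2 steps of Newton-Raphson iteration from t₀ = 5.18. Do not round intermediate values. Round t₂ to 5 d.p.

Newton update: t ← t − f(t)/f'(t).
f'(t) = 2t - 0.83
t_0 = 5.180000: f = 14.440000, f' = 9.530000 → t_1 = 5.180000 - (14.440000)/(9.530000) = 3.664785
t_1 = 3.664785: f = 2.295877, f' = 6.499570 → t_2 = 3.664785 - (2.295877)/(6.499570) = 3.311550

3.31155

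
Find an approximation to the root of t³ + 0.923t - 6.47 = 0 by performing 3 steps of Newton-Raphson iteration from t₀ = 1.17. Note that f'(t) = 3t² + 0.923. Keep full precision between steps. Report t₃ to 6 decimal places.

t_0 = 1.170000: f = -3.788477, f' = 5.029700 → t_1 = 1.170000 - (-3.788477)/(5.029700) = 1.923221
t_1 = 1.923221: f = 2.418706, f' = 12.019340 → t_2 = 1.923221 - (2.418706)/(12.019340) = 1.721987
t_2 = 1.721987: f = 0.225495, f' = 9.818715 → t_3 = 1.721987 - (0.225495)/(9.818715) = 1.699021

1.699021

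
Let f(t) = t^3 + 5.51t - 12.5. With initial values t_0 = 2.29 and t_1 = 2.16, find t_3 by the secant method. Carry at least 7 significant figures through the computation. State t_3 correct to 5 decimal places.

Secant update: t_(k+1) = t_k − f(t_k)·(t_k − t_(k-1))/(f(t_k) − f(t_(k-1))).
f(t_0) = 12.126889, f(t_1) = 9.479296
t_2 = 2.160000 - (9.479296)·(2.160000 - 2.290000)/(9.479296 - (12.126889)) = 1.694555; f(t_2) = 1.702943
t_3 = 1.694555 - (1.702943)·(1.694555 - 2.160000)/(1.702943 - (9.479296)) = 1.592627; f(t_3) = 0.315016

1.59263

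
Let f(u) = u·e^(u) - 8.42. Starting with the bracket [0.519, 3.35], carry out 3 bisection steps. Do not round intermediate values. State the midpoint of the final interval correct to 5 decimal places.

f(0.519000) = -7.547900, f(3.350000) = 87.064158 (opposite signs)
step 1: m = 1.934500, f(m) = 4.967868 > 0 → root in [0.519000, 1.934500]
step 2: m = 1.226750, f(m) = -4.236625 < 0 → root in [1.226750, 1.934500]
step 3: m = 1.580625, f(m) = -0.741338 < 0 → root in [1.580625, 1.934500]
Midpoint of [1.580625, 1.934500] = 1.757563

1.75756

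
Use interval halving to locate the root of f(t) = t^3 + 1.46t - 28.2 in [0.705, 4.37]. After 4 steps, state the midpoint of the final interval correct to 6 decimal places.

f(0.705000) = -26.820297, f(4.370000) = 61.633653 (opposite signs)
step 1: m = 2.537500, f(m) = -8.156525 < 0 → root in [2.537500, 4.370000]
step 2: m = 3.453750, f(m) = 18.040149 > 0 → root in [2.537500, 3.453750]
step 3: m = 2.995625, f(m) = 3.055660 > 0 → root in [2.537500, 2.995625]
step 4: m = 2.766563, f(m) = -2.985914 < 0 → root in [2.766563, 2.995625]
Midpoint of [2.766563, 2.995625] = 2.881094

2.881094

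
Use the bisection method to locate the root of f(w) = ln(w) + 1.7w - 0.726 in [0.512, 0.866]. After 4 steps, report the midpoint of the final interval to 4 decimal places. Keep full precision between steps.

f(0.512000) = -0.525031, f(0.866000) = 0.602330 (opposite signs)
step 1: m = 0.689000, f(m) = 0.072786 > 0 → root in [0.512000, 0.689000]
step 2: m = 0.600500, f(m) = -0.215143 < 0 → root in [0.600500, 0.689000]
step 3: m = 0.644750, f(m) = -0.068818 < 0 → root in [0.644750, 0.689000]
step 4: m = 0.666875, f(m) = 0.002535 > 0 → root in [0.644750, 0.666875]
Midpoint of [0.644750, 0.666875] = 0.655813

0.6558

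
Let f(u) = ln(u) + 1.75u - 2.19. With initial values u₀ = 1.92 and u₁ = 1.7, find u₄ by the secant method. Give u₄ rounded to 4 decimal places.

1.1644

f(u_0) = 1.822325, f(u_1) = 1.315628
u_2 = 1.700000 - (1.315628)·(1.700000 - 1.920000)/(1.315628 - (1.822325)) = 1.128774; f(u_2) = -0.093512
u_3 = 1.128774 - (-0.093512)·(1.128774 - 1.700000)/(-0.093512 - (1.315628)) = 1.166682; f(u_3) = 0.005856
u_4 = 1.166682 - (0.005856)·(1.166682 - 1.128774)/(0.005856 - (-0.093512)) = 1.164448; f(u_4) = 0.000030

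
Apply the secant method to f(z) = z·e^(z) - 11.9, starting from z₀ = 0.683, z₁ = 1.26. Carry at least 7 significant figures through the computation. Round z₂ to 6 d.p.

2.652717

Secant update: z_(k+1) = z_k − f(z_k)·(z_k − z_(k-1))/(f(z_k) − f(z_(k-1))).
f(z_0) = -10.547791, f(z_1) = -7.457969
z_2 = 1.260000 - (-7.457969)·(1.260000 - 0.683000)/(-7.457969 - (-10.547791)) = 2.652717; f(z_2) = 25.748819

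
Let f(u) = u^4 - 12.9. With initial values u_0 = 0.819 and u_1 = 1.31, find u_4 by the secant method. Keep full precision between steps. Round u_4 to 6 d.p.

1.616347

f(u_0) = -12.450080, f(u_1) = -9.955001
u_2 = 1.310000 - (-9.955001)·(1.310000 - 0.819000)/(-9.955001 - (-12.450080)) = 3.269018; f(u_2) = 101.300879
u_3 = 3.269018 - (101.300879)·(3.269018 - 1.310000)/(101.300879 - (-9.955001)) = 1.485290; f(u_3) = -8.033184
u_4 = 1.485290 - (-8.033184)·(1.485290 - 3.269018)/(-8.033184 - (101.300879)) = 1.616347; f(u_4) = -6.074436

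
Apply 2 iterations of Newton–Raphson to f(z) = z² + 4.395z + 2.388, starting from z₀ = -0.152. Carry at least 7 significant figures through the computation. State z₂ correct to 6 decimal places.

-0.634123

Newton update: z ← z − f(z)/f'(z).
f'(z) = 2z + 4.395
z_0 = -0.152000: f = 1.743064, f' = 4.091000 → z_1 = -0.152000 - (1.743064)/(4.091000) = -0.578073
z_1 = -0.578073: f = 0.181538, f' = 3.238854 → z_2 = -0.578073 - (0.181538)/(3.238854) = -0.634123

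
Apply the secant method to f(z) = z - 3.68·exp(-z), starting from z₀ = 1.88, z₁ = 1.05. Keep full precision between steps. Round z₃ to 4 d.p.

1.1576

Secant update: z_(k+1) = z_k − f(z_k)·(z_k − z_(k-1))/(f(z_k) − f(z_(k-1))).
f(z_0) = 1.318468, f(z_1) = -0.237771
z_2 = 1.050000 - (-0.237771)·(1.050000 - 1.880000)/(-0.237771 - (1.318468)) = 1.176812; f(z_2) = 0.042416
z_3 = 1.176812 - (0.042416)·(1.176812 - 1.050000)/(0.042416 - (-0.237771)) = 1.157615; f(z_3) = 0.001231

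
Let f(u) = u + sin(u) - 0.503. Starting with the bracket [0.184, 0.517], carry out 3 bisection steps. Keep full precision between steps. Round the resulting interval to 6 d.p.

[0.225625, 0.267250]

f(0.184000) = -0.136036, f(0.517000) = 0.508274 (opposite signs)
step 1: m = 0.350500, f(m) = 0.190867 > 0 → root in [0.184000, 0.350500]
step 2: m = 0.267250, f(m) = 0.028330 > 0 → root in [0.184000, 0.267250]
step 3: m = 0.225625, f(m) = -0.053659 < 0 → root in [0.225625, 0.267250]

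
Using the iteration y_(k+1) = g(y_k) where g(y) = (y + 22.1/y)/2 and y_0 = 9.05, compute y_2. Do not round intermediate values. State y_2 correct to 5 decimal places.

y_1 = g(9.050000) = 5.745994
y_2 = g(5.745994) = 4.796076

4.79608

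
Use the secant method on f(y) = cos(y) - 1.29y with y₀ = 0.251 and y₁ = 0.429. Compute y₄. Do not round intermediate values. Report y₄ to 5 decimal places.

0.62751

f(y_0) = 0.644875, f(y_1) = 0.355972
y_2 = 0.429000 - (0.355972)·(0.429000 - 0.251000)/(0.355972 - (0.644875)) = 0.648323; f(y_2) = -0.039240
y_3 = 0.648323 - (-0.039240)·(0.648323 - 0.429000)/(-0.039240 - (0.355972)) = 0.626547; f(y_3) = 0.001811
y_4 = 0.626547 - (0.001811)·(0.626547 - 0.648323)/(0.001811 - (-0.039240)) = 0.627508; f(y_4) = 0.000008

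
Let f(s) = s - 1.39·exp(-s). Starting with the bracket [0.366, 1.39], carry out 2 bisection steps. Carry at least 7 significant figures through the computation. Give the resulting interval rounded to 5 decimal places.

f(0.366000) = -0.597969, f(1.390000) = 1.043785 (opposite signs)
step 1: m = 0.878000, f(m) = 0.300298 > 0 → root in [0.366000, 0.878000]
step 2: m = 0.622000, f(m) = -0.124249 < 0 → root in [0.622000, 0.878000]

[0.62200, 0.87800]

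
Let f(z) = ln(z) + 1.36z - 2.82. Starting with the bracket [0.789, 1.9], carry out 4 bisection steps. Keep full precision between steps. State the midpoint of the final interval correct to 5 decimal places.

f(0.789000) = -1.983949, f(1.900000) = 0.405854 (opposite signs)
step 1: m = 1.344500, f(m) = -0.695458 < 0 → root in [1.344500, 1.900000]
step 2: m = 1.622250, f(m) = -0.129926 < 0 → root in [1.622250, 1.900000]
step 3: m = 1.761125, f(m) = 0.141083 > 0 → root in [1.622250, 1.761125]
step 4: m = 1.691688, f(m) = 0.006422 > 0 → root in [1.622250, 1.691688]
Midpoint of [1.622250, 1.691688] = 1.656969

1.65697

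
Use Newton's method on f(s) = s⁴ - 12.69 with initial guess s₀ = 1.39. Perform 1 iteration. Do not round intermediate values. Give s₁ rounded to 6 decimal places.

2.223792

f'(s) = 4s³
s_0 = 1.390000: f = -8.956990, f' = 10.742476 → s_1 = 1.390000 - (-8.956990)/(10.742476) = 2.223792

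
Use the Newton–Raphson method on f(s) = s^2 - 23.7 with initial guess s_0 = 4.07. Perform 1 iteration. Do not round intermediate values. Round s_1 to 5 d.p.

Newton update: s ← s − f(s)/f'(s).
f'(s) = 2s
s_0 = 4.070000: f = -7.135100, f' = 8.140000 → s_1 = 4.070000 - (-7.135100)/(8.140000) = 4.946548

4.94655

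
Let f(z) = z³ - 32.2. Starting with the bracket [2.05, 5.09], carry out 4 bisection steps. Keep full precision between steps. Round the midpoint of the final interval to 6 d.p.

3.095000

f(2.050000) = -23.584875, f(5.090000) = 99.672229 (opposite signs)
step 1: m = 3.570000, f(m) = 13.299293 > 0 → root in [2.050000, 3.570000]
step 2: m = 2.810000, f(m) = -10.011959 < 0 → root in [2.810000, 3.570000]
step 3: m = 3.190000, f(m) = 0.261759 > 0 → root in [2.810000, 3.190000]
step 4: m = 3.000000, f(m) = -5.200000 < 0 → root in [3.000000, 3.190000]
Midpoint of [3.000000, 3.190000] = 3.095000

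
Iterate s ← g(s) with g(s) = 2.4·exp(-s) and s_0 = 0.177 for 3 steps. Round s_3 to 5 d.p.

s_1 = g(0.177000) = 2.010671
s_2 = g(2.010671) = 0.321357
s_3 = g(0.321357) = 1.740394

1.74039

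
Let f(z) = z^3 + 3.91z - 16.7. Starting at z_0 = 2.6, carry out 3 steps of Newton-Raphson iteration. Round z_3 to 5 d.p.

f'(z) = 3z^2 + 3.91
z_0 = 2.600000: f = 11.042000, f' = 24.190000 → z_1 = 2.600000 - (11.042000)/(24.190000) = 2.143530
z_1 = 2.143530: f = 1.530131, f' = 17.694168 → z_2 = 2.143530 - (1.530131)/(17.694168) = 2.057054
z_2 = 2.057054: f = 0.047443, f' = 16.604411 → z_3 = 2.057054 - (0.047443)/(16.604411) = 2.054197

2.05420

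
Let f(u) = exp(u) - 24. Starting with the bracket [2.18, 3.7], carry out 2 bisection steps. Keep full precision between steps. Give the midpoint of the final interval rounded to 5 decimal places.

f(2.180000) = -15.153694, f(3.700000) = 16.447304 (opposite signs)
step 1: m = 2.940000, f(m) = -5.084154 < 0 → root in [2.940000, 3.700000]
step 2: m = 3.320000, f(m) = 3.660351 > 0 → root in [2.940000, 3.320000]
Midpoint of [2.940000, 3.320000] = 3.130000

3.13000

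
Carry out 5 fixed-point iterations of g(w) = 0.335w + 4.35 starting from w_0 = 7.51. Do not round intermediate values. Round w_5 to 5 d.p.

w_1 = g(7.510000) = 6.865850
w_2 = g(6.865850) = 6.650060
w_3 = g(6.650060) = 6.577770
w_4 = g(6.577770) = 6.553553
w_5 = g(6.553553) = 6.545440

6.54544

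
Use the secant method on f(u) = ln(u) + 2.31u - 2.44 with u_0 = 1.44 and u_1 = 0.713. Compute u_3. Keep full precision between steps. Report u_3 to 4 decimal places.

f(u_0) = 1.251043, f(u_1) = -1.131244
u_2 = 0.713000 - (-1.131244)·(0.713000 - 1.440000)/(-1.131244 - (1.251043)) = 1.058220; f(u_2) = 0.061078
u_3 = 1.058220 - (0.061078)·(1.058220 - 0.713000)/(0.061078 - (-1.131244)) = 1.040536; f(u_3) = 0.003375

1.0405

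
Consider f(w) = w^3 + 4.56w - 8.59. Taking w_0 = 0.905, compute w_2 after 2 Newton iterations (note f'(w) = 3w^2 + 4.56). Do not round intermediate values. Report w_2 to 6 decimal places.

w_0 = 0.905000: f = -3.721982, f' = 7.017075 → w_1 = 0.905000 - (-3.721982)/(7.017075) = 1.435418
w_1 = 1.435418: f = 0.913076, f' = 10.741274 → w_2 = 1.435418 - (0.913076)/(10.741274) = 1.350412

1.350412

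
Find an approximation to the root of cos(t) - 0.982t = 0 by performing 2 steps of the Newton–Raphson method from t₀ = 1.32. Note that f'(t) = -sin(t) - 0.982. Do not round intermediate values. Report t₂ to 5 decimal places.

t_0 = 1.320000: f = -1.048065, f' = -1.950715 → t_1 = 1.320000 - (-1.048065)/(-1.950715) = 0.782728
t_1 = 0.782728: f = -0.059647, f' = -1.687216 → t_2 = 0.782728 - (-0.059647)/(-1.687216) = 0.747376

0.74738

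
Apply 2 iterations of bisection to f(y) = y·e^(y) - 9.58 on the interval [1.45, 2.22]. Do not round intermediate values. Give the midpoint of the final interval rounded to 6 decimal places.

f(1.450000) = -3.398484, f(2.220000) = 10.860275 (opposite signs)
step 1: m = 1.835000, f(m) = 1.916521 > 0 → root in [1.450000, 1.835000]
step 2: m = 1.642500, f(m) = -1.091439 < 0 → root in [1.642500, 1.835000]
Midpoint of [1.642500, 1.835000] = 1.738750

1.738750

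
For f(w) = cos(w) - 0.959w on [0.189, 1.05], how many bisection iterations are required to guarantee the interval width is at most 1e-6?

20

Initial width b − a = 1.05 − 0.189 = 0.861000.
After n steps the width is (b−a)/2^n; need (b−a)/2^n ≤ 1e-6.
So n ≥ log₂(0.861000/1e-6) = log₂(861000.0000) ≈ 19.7157.
Hence n = 20.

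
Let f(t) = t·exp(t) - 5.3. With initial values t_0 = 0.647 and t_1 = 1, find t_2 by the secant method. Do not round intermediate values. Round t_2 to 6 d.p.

1.614678

f(t_0) = -4.064358, f(t_1) = -2.581718
t_2 = 1.000000 - (-2.581718)·(1.000000 - 0.647000)/(-2.581718 - (-4.064358)) = 1.614678; f(t_2) = 2.815812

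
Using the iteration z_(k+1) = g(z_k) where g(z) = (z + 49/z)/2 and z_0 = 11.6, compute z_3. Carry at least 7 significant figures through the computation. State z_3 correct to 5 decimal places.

7.00020

z_1 = g(11.600000) = 7.912069
z_2 = g(7.912069) = 7.052570
z_3 = g(7.052570) = 7.000196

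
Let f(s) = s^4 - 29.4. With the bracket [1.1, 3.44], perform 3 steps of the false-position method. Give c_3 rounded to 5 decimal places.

2.09657

f(1.100000) = -27.935900, f(3.440000) = 110.634089
step 1: c = 1.571747, f(c) = -23.297177 < 0 → new bracket [1.571747, 3.440000]
step 2: c = 1.896727, f(c) = -16.457454 < 0 → new bracket [1.896727, 3.440000]
step 3: c = 2.096570, f(c) = -10.078639 < 0 → new bracket [2.096570, 3.440000]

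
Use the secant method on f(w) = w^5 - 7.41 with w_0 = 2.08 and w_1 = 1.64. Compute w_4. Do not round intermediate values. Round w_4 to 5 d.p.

1.49389

f(w_0) = 31.522893, f(w_1) = 4.453675
w_2 = 1.640000 - (4.453675)·(1.640000 - 2.080000)/(4.453675 - (31.522893)) = 1.567607; f(w_2) = 2.056430
w_3 = 1.567607 - (2.056430)·(1.567607 - 1.640000)/(2.056430 - (4.453675)) = 1.505506; f(w_3) = 0.324158
w_4 = 1.505506 - (0.324158)·(1.505506 - 1.567607)/(0.324158 - (2.056430)) = 1.493886; f(w_4) = 0.030235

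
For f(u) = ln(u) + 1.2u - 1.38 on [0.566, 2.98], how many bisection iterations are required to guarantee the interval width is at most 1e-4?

Initial width b − a = 2.98 − 0.566 = 2.414000.
After n steps the width is (b−a)/2^n; need (b−a)/2^n ≤ 1e-4.
So n ≥ log₂(2.414000/1e-4) = log₂(24140.0000) ≈ 14.5591.
Hence n = 15.

15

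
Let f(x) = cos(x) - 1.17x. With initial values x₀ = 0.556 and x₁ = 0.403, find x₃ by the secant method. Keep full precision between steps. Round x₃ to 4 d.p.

0.6694

f(x_0) = 0.198853, f(x_1) = 0.448379
x_2 = 0.403000 - (0.448379)·(0.403000 - 0.556000)/(0.448379 - (0.198853)) = 0.677929; f(x_2) = -0.014305
x_3 = 0.677929 - (-0.014305)·(0.677929 - 0.403000)/(-0.014305 - (0.448379)) = 0.669430; f(x_3) = 0.000943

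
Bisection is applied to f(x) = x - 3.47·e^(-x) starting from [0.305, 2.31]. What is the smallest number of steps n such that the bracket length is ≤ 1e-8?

28

Initial width b − a = 2.31 − 0.305 = 2.005000.
After n steps the width is (b−a)/2^n; need (b−a)/2^n ≤ 1e-8.
So n ≥ log₂(2.005000/1e-8) = log₂(200500000.0000) ≈ 27.5790.
Hence n = 28.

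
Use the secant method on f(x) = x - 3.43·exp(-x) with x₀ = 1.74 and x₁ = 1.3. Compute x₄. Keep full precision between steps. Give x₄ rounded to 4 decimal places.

1.1196

Secant update: x_(k+1) = x_k − f(x_k)·(x_k − x_(k-1))/(f(x_k) − f(x_(k-1))).
f(x_0) = 1.137965, f(x_1) = 0.365216
x_2 = 1.300000 - (0.365216)·(1.300000 - 1.740000)/(0.365216 - (1.137965)) = 1.092048; f(x_2) = -0.058816
x_3 = 1.092048 - (-0.058816)·(1.092048 - 1.300000)/(-0.058816 - (0.365216)) = 1.120892; f(x_3) = 0.002750
x_4 = 1.120892 - (0.002750)·(1.120892 - 1.092048)/(0.002750 - (-0.058816)) = 1.119604; f(x_4) = 0.000020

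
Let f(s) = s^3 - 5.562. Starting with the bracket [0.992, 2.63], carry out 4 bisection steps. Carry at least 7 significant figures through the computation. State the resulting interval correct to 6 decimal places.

f(0.992000) = -4.585809, f(2.630000) = 12.629447 (opposite signs)
step 1: m = 1.811000, f(m) = 0.377575 > 0 → root in [0.992000, 1.811000]
step 2: m = 1.401500, f(m) = -2.809171 < 0 → root in [1.401500, 1.811000]
step 3: m = 1.606250, f(m) = -1.417812 < 0 → root in [1.606250, 1.811000]
step 4: m = 1.708625, f(m) = -0.573841 < 0 → root in [1.708625, 1.811000]

[1.708625, 1.811000]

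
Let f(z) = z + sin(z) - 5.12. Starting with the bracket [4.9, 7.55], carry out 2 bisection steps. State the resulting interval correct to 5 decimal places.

[5.56250, 6.22500]

f(4.900000) = -1.202453, f(7.550000) = 3.384152 (opposite signs)
step 1: m = 6.225000, f(m) = 1.046848 > 0 → root in [4.900000, 6.225000]
step 2: m = 5.562500, f(m) = -0.217400 < 0 → root in [5.562500, 6.225000]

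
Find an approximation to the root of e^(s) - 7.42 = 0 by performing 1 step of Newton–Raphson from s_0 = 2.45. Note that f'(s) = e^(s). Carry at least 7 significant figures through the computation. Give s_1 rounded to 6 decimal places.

2.090298

s_0 = 2.450000: f = 4.168347, f' = 11.588347 → s_1 = 2.450000 - (4.168347)/(11.588347) = 2.090298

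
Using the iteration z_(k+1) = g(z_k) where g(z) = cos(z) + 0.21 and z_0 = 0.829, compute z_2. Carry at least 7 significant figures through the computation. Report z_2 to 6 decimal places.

0.842815

z_1 = g(0.829000) = 0.885613
z_2 = g(0.885613) = 0.842815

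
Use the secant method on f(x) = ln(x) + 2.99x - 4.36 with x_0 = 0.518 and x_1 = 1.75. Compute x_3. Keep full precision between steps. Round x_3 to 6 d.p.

1.355451

f(x_0) = -3.468960, f(x_1) = 1.432116
x_2 = 1.750000 - (1.432116)·(1.750000 - 0.518000)/(1.432116 - (-3.468960)) = 1.390004; f(x_2) = 0.125419
x_3 = 1.390004 - (0.125419)·(1.390004 - 1.750000)/(0.125419 - (1.432116)) = 1.355451; f(x_3) = -0.003067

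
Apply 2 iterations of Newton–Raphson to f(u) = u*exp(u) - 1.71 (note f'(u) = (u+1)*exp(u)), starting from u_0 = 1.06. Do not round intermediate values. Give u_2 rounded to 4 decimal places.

u_0 = 1.060000: f = 1.349553, f' = 5.945924 → u_1 = 1.060000 - (1.349553)/(5.945924) = 0.833029
u_1 = 0.833029: f = 0.206196, f' = 4.216471 → u_2 = 0.833029 - (0.206196)/(4.216471) = 0.784126

0.7841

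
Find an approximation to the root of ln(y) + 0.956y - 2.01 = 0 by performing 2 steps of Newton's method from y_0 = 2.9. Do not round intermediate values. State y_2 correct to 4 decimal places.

1.6050

f'(y) = 1/y + 0.956
y_0 = 2.900000: f = 1.827111, f' = 1.300828 → y_1 = 2.900000 - (1.827111)/(1.300828) = 1.495424
y_1 = 1.495424: f = -0.177964, f' = 1.624707 → y_2 = 1.495424 - (-0.177964)/(1.624707) = 1.604961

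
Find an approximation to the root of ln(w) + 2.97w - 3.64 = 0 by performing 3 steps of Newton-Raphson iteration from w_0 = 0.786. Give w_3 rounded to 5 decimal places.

Newton update: w ← w − f(w)/f'(w).
f'(w) = 1/w + 2.97
w_0 = 0.786000: f = -1.546378, f' = 4.242265 → w_1 = 0.786000 - (-1.546378)/(4.242265) = 1.150517
w_1 = 1.150517: f = -0.082752, f' = 3.839174 → w_2 = 1.150517 - (-0.082752)/(3.839174) = 1.172072
w_2 = 1.172072: f = -0.000173, f' = 3.823190 → w_3 = 1.172072 - (-0.000173)/(3.823190) = 1.172117

1.17212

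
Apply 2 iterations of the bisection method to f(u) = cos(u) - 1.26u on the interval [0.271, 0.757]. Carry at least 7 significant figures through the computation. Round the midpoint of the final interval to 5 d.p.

f(0.271000) = 0.622044, f(0.757000) = -0.226920 (opposite signs)
step 1: m = 0.514000, f(m) = 0.223145 > 0 → root in [0.514000, 0.757000]
step 2: m = 0.635500, f(m) = 0.004045 > 0 → root in [0.635500, 0.757000]
Midpoint of [0.635500, 0.757000] = 0.696250

0.69625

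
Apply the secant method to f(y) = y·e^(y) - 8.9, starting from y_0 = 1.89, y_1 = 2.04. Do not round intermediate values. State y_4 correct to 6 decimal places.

Secant update: y_(k+1) = y_k − f(y_k)·(y_k − y_(k-1))/(f(y_k) − f(y_(k-1))).
f(y_0) = 3.610607, f(y_1) = 6.788843
y_2 = 2.040000 - (6.788843)·(2.040000 - 1.890000)/(6.788843 - (3.610607)) = 1.719594; f(y_2) = 0.699221
y_3 = 1.719594 - (0.699221)·(1.719594 - 2.040000)/(0.699221 - (6.788843)) = 1.682804; f(y_3) = 0.154536
y_4 = 1.682804 - (0.154536)·(1.682804 - 1.719594)/(0.154536 - (0.699221)) = 1.672366; f(y_4) = 0.004939

1.672366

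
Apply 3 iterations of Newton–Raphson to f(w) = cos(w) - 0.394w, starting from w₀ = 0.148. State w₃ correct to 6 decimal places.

1.115687

f'(w) = -sin(w) - 0.394
w_0 = 0.148000: f = 0.930756, f' = -0.541460 → w_1 = 0.148000 - (0.930756)/(-0.541460) = 1.866974
w_1 = 1.866974: f = -1.027454, f' = -1.350459 → w_2 = 1.866974 - (-1.027454)/(-1.350459) = 1.106156
w_2 = 1.106156: f = 0.012276, f' = -1.287983 → w_3 = 1.106156 - (0.012276)/(-1.287983) = 1.115687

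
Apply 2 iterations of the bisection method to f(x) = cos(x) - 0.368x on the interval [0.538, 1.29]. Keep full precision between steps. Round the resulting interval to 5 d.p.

[1.10200, 1.29000]

f(0.538000) = 0.660751, f(1.290000) = -0.197599 (opposite signs)
step 1: m = 0.914000, f(m) = 0.274231 > 0 → root in [0.914000, 1.290000]
step 2: m = 1.102000, f(m) = 0.046277 > 0 → root in [1.102000, 1.290000]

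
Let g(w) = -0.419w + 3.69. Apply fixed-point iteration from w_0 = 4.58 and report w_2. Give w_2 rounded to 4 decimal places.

w_1 = g(4.580000) = 1.770980
w_2 = g(1.770980) = 2.947959

2.9480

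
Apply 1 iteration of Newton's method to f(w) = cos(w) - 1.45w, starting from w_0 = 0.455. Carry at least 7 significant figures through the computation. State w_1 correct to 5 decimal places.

0.58123

f'(w) = -sin(w) - 1.45
w_0 = 0.455000: f = 0.238511, f' = -1.889462 → w_1 = 0.455000 - (0.238511)/(-1.889462) = 0.581232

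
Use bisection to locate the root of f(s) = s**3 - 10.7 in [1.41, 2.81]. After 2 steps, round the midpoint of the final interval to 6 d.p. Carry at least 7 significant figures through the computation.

f(1.410000) = -7.896779, f(2.810000) = 11.488041 (opposite signs)
step 1: m = 2.110000, f(m) = -1.306069 < 0 → root in [2.110000, 2.810000]
step 2: m = 2.460000, f(m) = 4.186936 > 0 → root in [2.110000, 2.460000]
Midpoint of [2.110000, 2.460000] = 2.285000

2.285000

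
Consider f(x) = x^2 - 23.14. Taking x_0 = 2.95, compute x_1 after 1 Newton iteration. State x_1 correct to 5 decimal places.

f'(x) = 2x
x_0 = 2.950000: f = -14.437500, f' = 5.900000 → x_1 = 2.950000 - (-14.437500)/(5.900000) = 5.397034

5.39703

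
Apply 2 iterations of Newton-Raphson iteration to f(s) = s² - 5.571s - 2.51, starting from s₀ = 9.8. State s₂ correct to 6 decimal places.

6.116304

f'(s) = 2s - 5.571
s_0 = 9.800000: f = 38.934200, f' = 14.029000 → s_1 = 9.800000 - (38.934200)/(14.029000) = 7.024734
s_1 = 7.024734: f = 7.702099, f' = 8.478469 → s_2 = 7.024734 - (7.702099)/(8.478469) = 6.116304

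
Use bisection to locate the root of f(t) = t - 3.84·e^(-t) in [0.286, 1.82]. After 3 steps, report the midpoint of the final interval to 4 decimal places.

1.1489

f(0.286000) = -2.598848, f(1.820000) = 1.197821 (opposite signs)
step 1: m = 1.053000, f(m) = -0.286736 < 0 → root in [1.053000, 1.820000]
step 2: m = 1.436500, f(m) = 0.523508 > 0 → root in [1.053000, 1.436500]
step 3: m = 1.244750, f(m) = 0.138780 > 0 → root in [1.053000, 1.244750]
Midpoint of [1.053000, 1.244750] = 1.148875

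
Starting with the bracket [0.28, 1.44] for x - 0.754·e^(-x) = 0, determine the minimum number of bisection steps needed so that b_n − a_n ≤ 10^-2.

Initial width b − a = 1.44 − 0.28 = 1.160000.
After n steps the width is (b−a)/2^n; need (b−a)/2^n ≤ 10^-2.
So n ≥ log₂(1.160000/10^-2) = log₂(116.0000) ≈ 6.8580.
Hence n = 7.

7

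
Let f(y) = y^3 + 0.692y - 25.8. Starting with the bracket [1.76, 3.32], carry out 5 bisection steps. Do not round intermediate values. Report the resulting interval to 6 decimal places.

[2.832500, 2.881250]

f(1.760000) = -19.130304, f(3.320000) = 13.091808 (opposite signs)
step 1: m = 2.540000, f(m) = -7.655256 < 0 → root in [2.540000, 3.320000]
step 2: m = 2.930000, f(m) = 1.381317 > 0 → root in [2.540000, 2.930000]
step 3: m = 2.735000, f(m) = -3.448965 < 0 → root in [2.735000, 2.930000]
step 4: m = 2.832500, f(m) = -1.114603 < 0 → root in [2.832500, 2.930000]
step 5: m = 2.881250, f(m) = 0.112815 > 0 → root in [2.832500, 2.881250]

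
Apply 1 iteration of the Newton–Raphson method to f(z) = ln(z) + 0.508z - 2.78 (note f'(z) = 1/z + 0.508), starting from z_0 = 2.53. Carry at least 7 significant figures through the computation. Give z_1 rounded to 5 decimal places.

Newton update: z ← z − f(z)/f'(z).
z_0 = 2.530000: f = -0.566541, f' = 0.903257 → z_1 = 2.530000 - (-0.566541)/(0.903257) = 3.157220

3.15722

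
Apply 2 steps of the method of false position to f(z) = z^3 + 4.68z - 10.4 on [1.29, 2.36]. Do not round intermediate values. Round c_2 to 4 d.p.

1.4824

False-position update: c = (a·f(b) − b·f(a))/(f(b) − f(a)); replace the endpoint whose sign matches f(c).
f(1.290000) = -2.216111, f(2.360000) = 13.789056
step 1: c = 1.438155, f(c) = -0.694918 < 0 → new bracket [1.438155, 2.360000]
step 2: c = 1.482383, f(c) = -0.204968 < 0 → new bracket [1.482383, 2.360000]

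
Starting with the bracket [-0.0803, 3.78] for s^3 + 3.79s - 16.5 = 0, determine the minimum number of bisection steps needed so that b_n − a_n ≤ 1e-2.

Initial width b − a = 3.78 − -0.0803 = 3.860300.
After n steps the width is (b−a)/2^n; need (b−a)/2^n ≤ 1e-2.
So n ≥ log₂(3.860300/1e-2) = log₂(386.0300) ≈ 8.5926.
Hence n = 9.

9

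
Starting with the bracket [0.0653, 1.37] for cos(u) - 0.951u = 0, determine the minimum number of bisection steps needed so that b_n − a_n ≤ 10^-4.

14

Initial width b − a = 1.37 − 0.0653 = 1.304700.
After n steps the width is (b−a)/2^n; need (b−a)/2^n ≤ 10^-4.
So n ≥ log₂(1.304700/10^-4) = log₂(13047.0000) ≈ 13.6714.
Hence n = 14.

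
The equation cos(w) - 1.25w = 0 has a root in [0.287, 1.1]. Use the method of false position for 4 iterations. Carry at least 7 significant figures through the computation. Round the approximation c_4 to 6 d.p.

0.641117

f(0.287000) = 0.600347, f(1.100000) = -0.921404
step 1: c = 0.607737, f(c) = 0.061270 > 0 → new bracket [0.607737, 1.100000]
step 2: c = 0.638430, f(c) = 0.004994 > 0 → new bracket [0.638430, 1.100000]
step 3: c = 0.640919, f(c) = 0.000398 > 0 → new bracket [0.640919, 1.100000]
step 4: c = 0.641117, f(c) = 0.000032 > 0 → new bracket [0.641117, 1.100000]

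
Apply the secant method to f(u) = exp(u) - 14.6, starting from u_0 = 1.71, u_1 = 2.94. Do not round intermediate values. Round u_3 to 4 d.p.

2.6636

f(u_0) = -9.071039, f(u_1) = 4.315846
u_2 = 2.940000 - (4.315846)·(2.940000 - 1.710000)/(4.315846 - (-9.071039)) = 2.543456; f(u_2) = -1.876434
u_3 = 2.543456 - (-1.876434)·(2.543456 - 2.940000)/(-1.876434 - (4.315846)) = 2.663620; f(u_3) = -0.251867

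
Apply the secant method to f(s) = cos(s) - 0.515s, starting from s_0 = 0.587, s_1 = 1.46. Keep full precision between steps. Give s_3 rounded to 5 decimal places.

1.01634

f(s_0) = 0.530301, f(s_1) = -0.641330
s_2 = 1.460000 - (-0.641330)·(1.460000 - 0.587000)/(-0.641330 - (0.530301)) = 0.982135; f(s_2) = 0.049448
s_3 = 0.982135 - (0.049448)·(0.982135 - 1.460000)/(0.049448 - (-0.641330)) = 1.016342; f(s_3) = 0.003063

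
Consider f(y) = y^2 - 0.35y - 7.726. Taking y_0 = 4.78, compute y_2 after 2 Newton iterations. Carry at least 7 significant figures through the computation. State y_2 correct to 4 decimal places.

f'(y) = 2y - 0.35
y_0 = 4.780000: f = 13.449400, f' = 9.210000 → y_1 = 4.780000 - (13.449400)/(9.210000) = 3.319696
y_1 = 3.319696: f = 2.132488, f' = 6.289392 → y_2 = 3.319696 - (2.132488)/(6.289392) = 2.980635

2.9806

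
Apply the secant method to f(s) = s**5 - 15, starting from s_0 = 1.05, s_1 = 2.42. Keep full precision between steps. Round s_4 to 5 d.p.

f(s_0) = -13.723718, f(s_1) = 67.999759
s_2 = 2.420000 - (67.999759)·(2.420000 - 1.050000)/(67.999759 - (-13.723718)) = 1.280062; f(s_2) = -11.563189
s_3 = 1.280062 - (-11.563189)·(1.280062 - 2.420000)/(-11.563189 - (67.999759)) = 1.445734; f(s_3) = -8.684005
s_4 = 1.445734 - (-8.684005)·(1.445734 - 1.280062)/(-8.684005 - (-11.563189)) = 1.945421; f(s_4) = 12.865600

1.94542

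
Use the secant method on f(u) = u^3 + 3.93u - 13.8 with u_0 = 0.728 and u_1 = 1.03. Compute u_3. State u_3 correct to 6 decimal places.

f(u_0) = -10.553132, f(u_1) = -8.659373
u_2 = 1.030000 - (-8.659373)·(1.030000 - 0.728000)/(-8.659373 - (-10.553132)) = 2.410921; f(u_2) = 9.688489
u_3 = 2.410921 - (9.688489)·(2.410921 - 1.030000)/(9.688489 - (-8.659373)) = 1.681733; f(u_3) = -2.434468

1.681733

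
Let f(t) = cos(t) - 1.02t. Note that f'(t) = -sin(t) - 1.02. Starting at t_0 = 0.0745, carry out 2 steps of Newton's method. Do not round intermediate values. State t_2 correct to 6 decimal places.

t_0 = 0.074500: f = 0.921236, f' = -1.094431 → t_1 = 0.074500 - (0.921236)/(-1.094431) = 0.916249
t_1 = 0.916249: f = -0.325774, f' = -1.813324 → t_2 = 0.916249 - (-0.325774)/(-1.813324) = 0.736593

0.736593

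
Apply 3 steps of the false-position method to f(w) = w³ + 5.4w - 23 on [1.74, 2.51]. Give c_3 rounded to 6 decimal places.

f(1.740000) = -8.335976, f(2.510000) = 6.367251
step 1: c = 2.176551, f(c) = -0.935497 < 0 → new bracket [2.176551, 2.510000]
step 2: c = 2.219266, f(c) = -0.085762 < 0 → new bracket [2.219266, 2.510000]
step 3: c = 2.223130, f(c) = -0.007706 < 0 → new bracket [2.223130, 2.510000]

2.223130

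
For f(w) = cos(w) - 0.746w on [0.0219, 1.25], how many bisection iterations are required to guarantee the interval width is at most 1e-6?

21

Initial width b − a = 1.25 − 0.0219 = 1.228100.
After n steps the width is (b−a)/2^n; need (b−a)/2^n ≤ 1e-6.
So n ≥ log₂(1.228100/1e-6) = log₂(1228100.0000) ≈ 20.2280.
Hence n = 21.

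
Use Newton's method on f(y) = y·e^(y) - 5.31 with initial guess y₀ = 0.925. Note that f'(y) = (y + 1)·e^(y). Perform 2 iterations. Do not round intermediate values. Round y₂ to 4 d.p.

Newton update: y ← y − f(y)/f'(y).
y_0 = 0.925000: f = -2.977272, f' = 4.854596 → y_1 = 0.925000 - (-2.977272)/(4.854596) = 1.538289
y_1 = 1.538289: f = 1.853224, f' = 11.819841 → y_2 = 1.538289 - (1.853224)/(11.819841) = 1.381500

1.3815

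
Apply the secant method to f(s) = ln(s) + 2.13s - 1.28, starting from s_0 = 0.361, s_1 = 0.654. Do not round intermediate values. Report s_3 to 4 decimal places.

f(s_0) = -1.529947, f(s_1) = -0.311628
s_2 = 0.654000 - (-0.311628)·(0.654000 - 0.361000)/(-0.311628 - (-1.529947)) = 0.728945; f(s_2) = -0.043504
s_3 = 0.728945 - (-0.043504)·(0.728945 - 0.654000)/(-0.043504 - (-0.311628)) = 0.741105; f(s_3) = -0.001059

0.7411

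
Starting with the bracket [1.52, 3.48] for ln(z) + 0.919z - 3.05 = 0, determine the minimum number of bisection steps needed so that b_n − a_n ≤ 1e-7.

Initial width b − a = 3.48 − 1.52 = 1.960000.
After n steps the width is (b−a)/2^n; need (b−a)/2^n ≤ 1e-7.
So n ≥ log₂(1.960000/1e-7) = log₂(19600000.0000) ≈ 24.2244.
Hence n = 25.

25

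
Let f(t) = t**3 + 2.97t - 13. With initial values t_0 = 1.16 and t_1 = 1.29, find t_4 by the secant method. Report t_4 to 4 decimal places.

f(t_0) = -7.993904, f(t_1) = -7.022011
t_2 = 1.290000 - (-7.022011)·(1.290000 - 1.160000)/(-7.022011 - (-7.993904)) = 2.229261; f(t_2) = 4.699455
t_3 = 2.229261 - (4.699455)·(2.229261 - 1.290000)/(4.699455 - (-7.022011)) = 1.852686; f(t_3) = -1.138281
t_4 = 1.852686 - (-1.138281)·(1.852686 - 2.229261)/(-1.138281 - (4.699455)) = 1.926113; f(t_4) = -0.133735

1.9261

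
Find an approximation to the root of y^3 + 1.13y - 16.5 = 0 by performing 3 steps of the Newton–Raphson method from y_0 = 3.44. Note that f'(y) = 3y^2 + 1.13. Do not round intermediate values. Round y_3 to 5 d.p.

2.39830

Newton update: y ← y − f(y)/f'(y).
y_0 = 3.440000: f = 28.094784, f' = 36.630800 → y_1 = 3.440000 - (28.094784)/(36.630800) = 2.673028
y_1 = 2.673028: f = 5.619526, f' = 22.565242 → y_2 = 2.673028 - (5.619526)/(22.565242) = 2.423994
y_2 = 2.423994: f = 0.481885, f' = 18.757238 → y_3 = 2.423994 - (0.481885)/(18.757238) = 2.398303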